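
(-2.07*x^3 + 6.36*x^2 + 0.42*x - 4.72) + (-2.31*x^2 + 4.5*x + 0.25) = -2.07*x^3 + 4.05*x^2 + 4.92*x - 4.47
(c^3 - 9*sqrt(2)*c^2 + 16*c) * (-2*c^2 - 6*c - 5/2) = -2*c^5 - 6*c^4 + 18*sqrt(2)*c^4 - 69*c^3/2 + 54*sqrt(2)*c^3 - 96*c^2 + 45*sqrt(2)*c^2/2 - 40*c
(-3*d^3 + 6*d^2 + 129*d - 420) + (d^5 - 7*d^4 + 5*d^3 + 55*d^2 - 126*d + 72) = d^5 - 7*d^4 + 2*d^3 + 61*d^2 + 3*d - 348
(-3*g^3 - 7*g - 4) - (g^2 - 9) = -3*g^3 - g^2 - 7*g + 5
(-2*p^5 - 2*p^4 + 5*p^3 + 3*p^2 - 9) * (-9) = 18*p^5 + 18*p^4 - 45*p^3 - 27*p^2 + 81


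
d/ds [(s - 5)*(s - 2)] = 2*s - 7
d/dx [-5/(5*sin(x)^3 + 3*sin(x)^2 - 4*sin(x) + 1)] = 5*(15*sin(x)^2 + 6*sin(x) - 4)*cos(x)/(5*sin(x)^3 + 3*sin(x)^2 - 4*sin(x) + 1)^2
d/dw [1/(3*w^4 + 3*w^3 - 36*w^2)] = (-4*w^2/3 - w + 8)/(w^3*(w^2 + w - 12)^2)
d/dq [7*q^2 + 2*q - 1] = 14*q + 2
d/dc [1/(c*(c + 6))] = 2*(-c - 3)/(c^2*(c^2 + 12*c + 36))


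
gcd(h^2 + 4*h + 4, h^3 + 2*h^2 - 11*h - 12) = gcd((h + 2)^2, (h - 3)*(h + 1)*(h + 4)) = 1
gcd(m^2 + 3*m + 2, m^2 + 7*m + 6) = m + 1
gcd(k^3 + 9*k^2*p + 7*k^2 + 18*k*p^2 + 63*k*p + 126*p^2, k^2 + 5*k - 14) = k + 7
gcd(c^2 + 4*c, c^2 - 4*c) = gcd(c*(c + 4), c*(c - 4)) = c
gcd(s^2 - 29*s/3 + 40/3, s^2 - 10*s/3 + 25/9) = s - 5/3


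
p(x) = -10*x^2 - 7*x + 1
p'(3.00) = -67.00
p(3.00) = -110.00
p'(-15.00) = 293.00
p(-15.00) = -2144.00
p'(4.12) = -89.40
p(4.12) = -197.58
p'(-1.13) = 15.60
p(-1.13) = -3.86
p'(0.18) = -10.60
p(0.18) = -0.58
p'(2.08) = -48.60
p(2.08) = -56.82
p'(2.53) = -57.60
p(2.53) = -80.72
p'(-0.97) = 12.40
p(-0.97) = -1.62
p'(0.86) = -24.20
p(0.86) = -12.42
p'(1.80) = -43.00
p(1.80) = -44.00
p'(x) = -20*x - 7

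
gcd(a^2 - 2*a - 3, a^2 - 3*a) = a - 3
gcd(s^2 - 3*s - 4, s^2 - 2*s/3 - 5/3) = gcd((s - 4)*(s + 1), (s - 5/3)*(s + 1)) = s + 1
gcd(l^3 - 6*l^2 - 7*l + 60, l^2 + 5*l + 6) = l + 3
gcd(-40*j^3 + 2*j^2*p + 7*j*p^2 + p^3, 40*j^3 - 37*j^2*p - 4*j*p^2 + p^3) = 5*j + p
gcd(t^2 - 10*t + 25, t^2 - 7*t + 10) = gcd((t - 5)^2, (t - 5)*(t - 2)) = t - 5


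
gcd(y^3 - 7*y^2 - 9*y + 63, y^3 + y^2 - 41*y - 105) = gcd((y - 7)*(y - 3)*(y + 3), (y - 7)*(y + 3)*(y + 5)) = y^2 - 4*y - 21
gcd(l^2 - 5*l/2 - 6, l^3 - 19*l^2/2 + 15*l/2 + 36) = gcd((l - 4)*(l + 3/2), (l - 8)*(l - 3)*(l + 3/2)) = l + 3/2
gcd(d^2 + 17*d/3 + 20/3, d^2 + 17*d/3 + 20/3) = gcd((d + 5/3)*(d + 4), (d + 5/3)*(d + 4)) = d^2 + 17*d/3 + 20/3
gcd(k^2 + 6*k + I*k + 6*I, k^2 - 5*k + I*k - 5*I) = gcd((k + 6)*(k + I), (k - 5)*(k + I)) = k + I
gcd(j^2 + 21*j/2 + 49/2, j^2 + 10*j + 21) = j + 7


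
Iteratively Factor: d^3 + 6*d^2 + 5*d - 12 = (d - 1)*(d^2 + 7*d + 12) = (d - 1)*(d + 4)*(d + 3)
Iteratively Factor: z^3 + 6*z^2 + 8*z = (z + 4)*(z^2 + 2*z) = (z + 2)*(z + 4)*(z)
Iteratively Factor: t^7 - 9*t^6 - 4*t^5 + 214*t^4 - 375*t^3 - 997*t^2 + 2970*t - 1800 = (t - 2)*(t^6 - 7*t^5 - 18*t^4 + 178*t^3 - 19*t^2 - 1035*t + 900) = (t - 2)*(t + 4)*(t^5 - 11*t^4 + 26*t^3 + 74*t^2 - 315*t + 225) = (t - 5)*(t - 2)*(t + 4)*(t^4 - 6*t^3 - 4*t^2 + 54*t - 45) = (t - 5)*(t - 2)*(t + 3)*(t + 4)*(t^3 - 9*t^2 + 23*t - 15) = (t - 5)^2*(t - 2)*(t + 3)*(t + 4)*(t^2 - 4*t + 3) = (t - 5)^2*(t - 3)*(t - 2)*(t + 3)*(t + 4)*(t - 1)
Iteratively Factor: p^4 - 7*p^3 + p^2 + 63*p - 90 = (p + 3)*(p^3 - 10*p^2 + 31*p - 30) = (p - 2)*(p + 3)*(p^2 - 8*p + 15) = (p - 3)*(p - 2)*(p + 3)*(p - 5)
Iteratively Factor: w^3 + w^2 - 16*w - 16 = (w + 4)*(w^2 - 3*w - 4) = (w - 4)*(w + 4)*(w + 1)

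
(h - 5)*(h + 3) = h^2 - 2*h - 15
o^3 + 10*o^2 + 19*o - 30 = (o - 1)*(o + 5)*(o + 6)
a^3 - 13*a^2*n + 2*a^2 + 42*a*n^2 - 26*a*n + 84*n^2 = (a + 2)*(a - 7*n)*(a - 6*n)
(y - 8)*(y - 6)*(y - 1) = y^3 - 15*y^2 + 62*y - 48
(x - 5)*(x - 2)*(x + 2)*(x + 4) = x^4 - x^3 - 24*x^2 + 4*x + 80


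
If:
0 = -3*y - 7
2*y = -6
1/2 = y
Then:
No Solution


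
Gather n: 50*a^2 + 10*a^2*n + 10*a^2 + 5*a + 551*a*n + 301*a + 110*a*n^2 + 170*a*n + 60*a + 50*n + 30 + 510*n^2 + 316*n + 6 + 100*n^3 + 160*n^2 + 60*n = 60*a^2 + 366*a + 100*n^3 + n^2*(110*a + 670) + n*(10*a^2 + 721*a + 426) + 36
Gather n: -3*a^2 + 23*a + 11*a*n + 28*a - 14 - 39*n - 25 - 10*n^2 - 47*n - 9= -3*a^2 + 51*a - 10*n^2 + n*(11*a - 86) - 48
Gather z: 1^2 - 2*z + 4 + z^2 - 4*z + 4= z^2 - 6*z + 9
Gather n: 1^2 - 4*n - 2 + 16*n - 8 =12*n - 9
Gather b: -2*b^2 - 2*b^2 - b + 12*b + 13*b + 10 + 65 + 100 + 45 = -4*b^2 + 24*b + 220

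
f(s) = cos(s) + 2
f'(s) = -sin(s)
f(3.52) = 1.07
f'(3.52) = 0.37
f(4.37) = 1.66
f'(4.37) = 0.94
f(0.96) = 2.57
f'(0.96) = -0.82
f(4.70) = 1.99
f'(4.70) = 1.00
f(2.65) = 1.12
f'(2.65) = -0.47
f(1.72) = 1.85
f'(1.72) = -0.99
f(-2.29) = 1.34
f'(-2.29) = 0.75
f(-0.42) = 2.91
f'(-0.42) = 0.41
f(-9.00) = 1.09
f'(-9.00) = 0.41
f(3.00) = 1.01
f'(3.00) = -0.14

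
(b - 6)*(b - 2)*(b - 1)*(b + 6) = b^4 - 3*b^3 - 34*b^2 + 108*b - 72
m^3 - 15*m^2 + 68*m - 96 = (m - 8)*(m - 4)*(m - 3)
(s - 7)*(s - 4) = s^2 - 11*s + 28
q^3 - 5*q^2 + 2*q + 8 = (q - 4)*(q - 2)*(q + 1)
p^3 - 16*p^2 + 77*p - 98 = (p - 7)^2*(p - 2)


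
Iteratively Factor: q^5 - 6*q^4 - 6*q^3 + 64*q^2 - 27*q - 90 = (q + 1)*(q^4 - 7*q^3 + q^2 + 63*q - 90) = (q - 3)*(q + 1)*(q^3 - 4*q^2 - 11*q + 30) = (q - 3)*(q - 2)*(q + 1)*(q^2 - 2*q - 15) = (q - 5)*(q - 3)*(q - 2)*(q + 1)*(q + 3)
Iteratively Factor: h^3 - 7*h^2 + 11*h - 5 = (h - 1)*(h^2 - 6*h + 5) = (h - 1)^2*(h - 5)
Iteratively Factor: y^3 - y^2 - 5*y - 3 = (y + 1)*(y^2 - 2*y - 3) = (y - 3)*(y + 1)*(y + 1)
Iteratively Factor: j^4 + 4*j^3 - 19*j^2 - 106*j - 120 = (j + 3)*(j^3 + j^2 - 22*j - 40) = (j + 3)*(j + 4)*(j^2 - 3*j - 10) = (j + 2)*(j + 3)*(j + 4)*(j - 5)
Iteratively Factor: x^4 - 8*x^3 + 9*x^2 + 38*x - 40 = (x - 5)*(x^3 - 3*x^2 - 6*x + 8) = (x - 5)*(x - 1)*(x^2 - 2*x - 8) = (x - 5)*(x - 1)*(x + 2)*(x - 4)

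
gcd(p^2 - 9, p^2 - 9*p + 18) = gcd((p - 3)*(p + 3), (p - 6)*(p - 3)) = p - 3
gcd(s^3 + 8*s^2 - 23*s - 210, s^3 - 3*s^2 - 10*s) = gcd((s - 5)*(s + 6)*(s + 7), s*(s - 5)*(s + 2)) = s - 5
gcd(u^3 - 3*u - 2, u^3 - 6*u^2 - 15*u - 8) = u^2 + 2*u + 1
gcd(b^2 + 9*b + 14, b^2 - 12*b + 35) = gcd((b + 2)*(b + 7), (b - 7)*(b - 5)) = 1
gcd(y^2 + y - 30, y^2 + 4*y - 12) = y + 6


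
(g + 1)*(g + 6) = g^2 + 7*g + 6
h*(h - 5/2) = h^2 - 5*h/2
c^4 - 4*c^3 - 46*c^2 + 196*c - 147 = (c - 7)*(c - 3)*(c - 1)*(c + 7)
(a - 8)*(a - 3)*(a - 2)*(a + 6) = a^4 - 7*a^3 - 32*a^2 + 228*a - 288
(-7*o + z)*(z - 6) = -7*o*z + 42*o + z^2 - 6*z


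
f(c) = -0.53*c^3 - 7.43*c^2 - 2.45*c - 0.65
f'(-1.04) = 11.28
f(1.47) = -21.99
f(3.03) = -91.03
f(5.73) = -358.35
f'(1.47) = -27.73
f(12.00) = -2015.81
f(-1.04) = -5.54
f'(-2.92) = 27.38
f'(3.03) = -62.07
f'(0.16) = -4.87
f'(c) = -1.59*c^2 - 14.86*c - 2.45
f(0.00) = -0.65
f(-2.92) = -43.65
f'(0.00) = -2.45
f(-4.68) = -97.59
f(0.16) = -1.23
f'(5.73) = -139.80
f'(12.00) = -409.73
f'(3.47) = -73.16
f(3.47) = -120.76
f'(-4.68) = 32.27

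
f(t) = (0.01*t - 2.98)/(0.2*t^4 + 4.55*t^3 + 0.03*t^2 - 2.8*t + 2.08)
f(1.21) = -0.41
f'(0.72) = 4.10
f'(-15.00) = 0.00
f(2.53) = -0.04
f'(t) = (0.01*t - 2.98)*(-0.8*t^3 - 13.65*t^2 - 0.06*t + 2.8)/(0.2*t^4 + 4.55*t^3 + 0.03*t^2 - 2.8*t + 2.08)^2 + 0.01/(0.2*t^4 + 4.55*t^3 + 0.03*t^2 - 2.8*t + 2.08) = (-0.006*t^4 + 2.293*t^3 + 40.6767*t^2 + 0.1788*t - 8.3232)/(0.04*t^8 + 1.82*t^7 + 20.7145*t^6 - 0.847*t^5 - 24.6471*t^4 + 18.76*t^3 + 7.9648*t^2 - 11.648*t + 4.3264)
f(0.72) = -1.62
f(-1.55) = 0.32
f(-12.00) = 0.00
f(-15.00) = 0.00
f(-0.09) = -1.28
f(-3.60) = 0.02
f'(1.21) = 1.06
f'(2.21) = 0.09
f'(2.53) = 0.05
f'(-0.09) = -1.48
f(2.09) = -0.07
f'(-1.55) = 0.93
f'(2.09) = 0.11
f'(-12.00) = 0.00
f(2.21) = -0.06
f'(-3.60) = 0.01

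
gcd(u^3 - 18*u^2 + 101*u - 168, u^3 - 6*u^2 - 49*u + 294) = u - 7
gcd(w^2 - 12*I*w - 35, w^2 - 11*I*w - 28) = w - 7*I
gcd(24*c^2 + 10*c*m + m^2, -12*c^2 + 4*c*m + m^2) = 6*c + m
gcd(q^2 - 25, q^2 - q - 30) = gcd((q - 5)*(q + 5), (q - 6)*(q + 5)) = q + 5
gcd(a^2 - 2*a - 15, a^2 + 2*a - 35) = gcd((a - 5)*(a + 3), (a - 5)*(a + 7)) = a - 5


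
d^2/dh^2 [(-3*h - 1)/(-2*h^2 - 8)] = (h^2*(12*h + 4) + (-9*h - 1)*(h^2 + 4))/(h^2 + 4)^3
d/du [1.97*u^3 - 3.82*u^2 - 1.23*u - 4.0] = 5.91*u^2 - 7.64*u - 1.23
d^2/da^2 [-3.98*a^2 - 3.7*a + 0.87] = -7.96000000000000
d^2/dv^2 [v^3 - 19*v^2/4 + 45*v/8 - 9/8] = 6*v - 19/2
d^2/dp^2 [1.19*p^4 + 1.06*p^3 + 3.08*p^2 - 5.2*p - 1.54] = 14.28*p^2 + 6.36*p + 6.16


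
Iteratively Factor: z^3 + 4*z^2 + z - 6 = (z + 2)*(z^2 + 2*z - 3) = (z - 1)*(z + 2)*(z + 3)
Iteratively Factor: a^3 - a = (a)*(a^2 - 1) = a*(a - 1)*(a + 1)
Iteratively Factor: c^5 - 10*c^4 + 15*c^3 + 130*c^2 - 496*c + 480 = (c - 5)*(c^4 - 5*c^3 - 10*c^2 + 80*c - 96) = (c - 5)*(c - 4)*(c^3 - c^2 - 14*c + 24) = (c - 5)*(c - 4)*(c + 4)*(c^2 - 5*c + 6) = (c - 5)*(c - 4)*(c - 3)*(c + 4)*(c - 2)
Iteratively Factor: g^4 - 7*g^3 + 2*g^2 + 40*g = (g + 2)*(g^3 - 9*g^2 + 20*g) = g*(g + 2)*(g^2 - 9*g + 20) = g*(g - 5)*(g + 2)*(g - 4)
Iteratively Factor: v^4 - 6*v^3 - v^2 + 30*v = (v + 2)*(v^3 - 8*v^2 + 15*v) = (v - 3)*(v + 2)*(v^2 - 5*v) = (v - 5)*(v - 3)*(v + 2)*(v)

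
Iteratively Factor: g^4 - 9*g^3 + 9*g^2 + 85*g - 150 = (g - 2)*(g^3 - 7*g^2 - 5*g + 75) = (g - 5)*(g - 2)*(g^2 - 2*g - 15) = (g - 5)*(g - 2)*(g + 3)*(g - 5)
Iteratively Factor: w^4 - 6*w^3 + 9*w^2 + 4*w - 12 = (w + 1)*(w^3 - 7*w^2 + 16*w - 12) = (w - 2)*(w + 1)*(w^2 - 5*w + 6) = (w - 3)*(w - 2)*(w + 1)*(w - 2)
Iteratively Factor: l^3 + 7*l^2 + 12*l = (l + 3)*(l^2 + 4*l) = (l + 3)*(l + 4)*(l)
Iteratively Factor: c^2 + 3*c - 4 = (c + 4)*(c - 1)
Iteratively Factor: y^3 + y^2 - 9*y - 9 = (y - 3)*(y^2 + 4*y + 3) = (y - 3)*(y + 3)*(y + 1)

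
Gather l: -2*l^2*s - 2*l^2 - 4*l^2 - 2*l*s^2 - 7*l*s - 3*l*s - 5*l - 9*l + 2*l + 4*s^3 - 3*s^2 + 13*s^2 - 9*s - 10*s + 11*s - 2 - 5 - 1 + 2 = l^2*(-2*s - 6) + l*(-2*s^2 - 10*s - 12) + 4*s^3 + 10*s^2 - 8*s - 6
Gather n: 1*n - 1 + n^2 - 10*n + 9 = n^2 - 9*n + 8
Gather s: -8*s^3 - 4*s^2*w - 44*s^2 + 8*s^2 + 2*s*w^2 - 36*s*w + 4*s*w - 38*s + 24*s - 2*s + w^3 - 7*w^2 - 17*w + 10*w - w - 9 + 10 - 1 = -8*s^3 + s^2*(-4*w - 36) + s*(2*w^2 - 32*w - 16) + w^3 - 7*w^2 - 8*w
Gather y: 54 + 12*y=12*y + 54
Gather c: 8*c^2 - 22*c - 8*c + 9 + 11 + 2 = 8*c^2 - 30*c + 22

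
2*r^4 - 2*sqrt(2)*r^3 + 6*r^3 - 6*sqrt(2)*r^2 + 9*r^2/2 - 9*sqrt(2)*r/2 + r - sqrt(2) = (r + 2)*(r - sqrt(2))*(sqrt(2)*r + sqrt(2)/2)^2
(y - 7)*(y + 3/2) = y^2 - 11*y/2 - 21/2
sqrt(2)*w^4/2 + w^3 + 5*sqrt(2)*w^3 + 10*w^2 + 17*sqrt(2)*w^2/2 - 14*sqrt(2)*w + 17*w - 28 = (w - 1)*(w + 4)*(w + 7)*(sqrt(2)*w/2 + 1)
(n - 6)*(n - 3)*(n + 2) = n^3 - 7*n^2 + 36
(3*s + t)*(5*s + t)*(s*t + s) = 15*s^3*t + 15*s^3 + 8*s^2*t^2 + 8*s^2*t + s*t^3 + s*t^2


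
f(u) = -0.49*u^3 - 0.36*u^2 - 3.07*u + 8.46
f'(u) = -1.47*u^2 - 0.72*u - 3.07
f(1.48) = 1.54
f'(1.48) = -7.36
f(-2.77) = 24.62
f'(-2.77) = -12.35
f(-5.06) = 78.26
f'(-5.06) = -37.06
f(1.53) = 1.17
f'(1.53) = -7.61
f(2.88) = -15.07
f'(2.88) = -17.34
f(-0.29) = 9.33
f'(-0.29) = -2.98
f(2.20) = -5.25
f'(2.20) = -11.77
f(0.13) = 8.05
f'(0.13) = -3.19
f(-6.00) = 119.76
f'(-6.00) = -51.67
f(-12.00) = 840.18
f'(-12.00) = -206.11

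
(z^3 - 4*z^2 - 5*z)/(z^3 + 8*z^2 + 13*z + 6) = z*(z - 5)/(z^2 + 7*z + 6)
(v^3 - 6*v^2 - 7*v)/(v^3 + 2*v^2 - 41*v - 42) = v*(v - 7)/(v^2 + v - 42)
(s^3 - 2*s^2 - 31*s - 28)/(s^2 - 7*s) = s + 5 + 4/s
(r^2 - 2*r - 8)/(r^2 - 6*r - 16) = (r - 4)/(r - 8)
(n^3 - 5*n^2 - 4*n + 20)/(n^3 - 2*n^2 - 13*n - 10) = (n - 2)/(n + 1)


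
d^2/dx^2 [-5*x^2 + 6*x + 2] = -10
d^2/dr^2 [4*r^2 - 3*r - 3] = 8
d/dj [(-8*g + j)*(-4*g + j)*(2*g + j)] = 8*g^2 - 20*g*j + 3*j^2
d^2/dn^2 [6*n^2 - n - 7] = 12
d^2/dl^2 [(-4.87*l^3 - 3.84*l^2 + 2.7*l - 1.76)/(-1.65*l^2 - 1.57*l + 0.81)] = (-2.8421709430404e-14*l^4 + 2.42909599999998*l^3 + 22.383486*l^2 + 24.875622*l + 11.552596)/(4.492125*l^6 + 12.822975*l^5 + 5.58558*l^4 - 8.719937*l^3 - 2.742012*l^2 + 3.090231*l - 0.531441)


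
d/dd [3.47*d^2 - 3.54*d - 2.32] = 6.94*d - 3.54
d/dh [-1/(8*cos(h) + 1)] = -8*sin(h)/(8*cos(h) + 1)^2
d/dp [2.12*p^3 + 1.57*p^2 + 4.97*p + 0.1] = 6.36*p^2 + 3.14*p + 4.97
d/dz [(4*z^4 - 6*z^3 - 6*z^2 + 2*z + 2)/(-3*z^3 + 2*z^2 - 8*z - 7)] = 2*(-6*z^6 + 8*z^5 - 63*z^4 - 2*z^3 + 94*z^2 + 38*z + 1)/(9*z^6 - 12*z^5 + 52*z^4 + 10*z^3 + 36*z^2 + 112*z + 49)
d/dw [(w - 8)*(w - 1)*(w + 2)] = 3*w^2 - 14*w - 10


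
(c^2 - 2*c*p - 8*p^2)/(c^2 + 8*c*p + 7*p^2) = (c^2 - 2*c*p - 8*p^2)/(c^2 + 8*c*p + 7*p^2)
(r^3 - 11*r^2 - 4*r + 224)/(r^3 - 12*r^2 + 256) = (r - 7)/(r - 8)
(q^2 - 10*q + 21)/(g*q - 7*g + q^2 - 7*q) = (q - 3)/(g + q)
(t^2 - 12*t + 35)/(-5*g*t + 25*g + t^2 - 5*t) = (t - 7)/(-5*g + t)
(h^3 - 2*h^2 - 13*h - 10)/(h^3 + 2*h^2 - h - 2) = (h - 5)/(h - 1)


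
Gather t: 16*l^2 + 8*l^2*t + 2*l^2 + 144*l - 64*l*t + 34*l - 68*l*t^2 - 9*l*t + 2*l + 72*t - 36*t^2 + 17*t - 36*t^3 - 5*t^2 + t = 18*l^2 + 180*l - 36*t^3 + t^2*(-68*l - 41) + t*(8*l^2 - 73*l + 90)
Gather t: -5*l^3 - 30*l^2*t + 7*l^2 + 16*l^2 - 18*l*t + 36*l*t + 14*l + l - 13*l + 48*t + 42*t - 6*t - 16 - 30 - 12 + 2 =-5*l^3 + 23*l^2 + 2*l + t*(-30*l^2 + 18*l + 84) - 56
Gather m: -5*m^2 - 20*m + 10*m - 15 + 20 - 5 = -5*m^2 - 10*m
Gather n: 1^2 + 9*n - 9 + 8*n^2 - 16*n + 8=8*n^2 - 7*n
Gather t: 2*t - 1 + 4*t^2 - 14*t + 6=4*t^2 - 12*t + 5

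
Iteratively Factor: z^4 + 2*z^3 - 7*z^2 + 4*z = (z - 1)*(z^3 + 3*z^2 - 4*z) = (z - 1)^2*(z^2 + 4*z) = z*(z - 1)^2*(z + 4)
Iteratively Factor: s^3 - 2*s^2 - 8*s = (s + 2)*(s^2 - 4*s) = s*(s + 2)*(s - 4)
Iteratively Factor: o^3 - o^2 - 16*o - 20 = (o + 2)*(o^2 - 3*o - 10) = (o - 5)*(o + 2)*(o + 2)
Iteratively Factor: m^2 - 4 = (m - 2)*(m + 2)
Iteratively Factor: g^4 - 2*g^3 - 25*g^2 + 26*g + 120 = (g + 2)*(g^3 - 4*g^2 - 17*g + 60) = (g - 5)*(g + 2)*(g^2 + g - 12) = (g - 5)*(g + 2)*(g + 4)*(g - 3)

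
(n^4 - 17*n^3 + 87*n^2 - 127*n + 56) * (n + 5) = n^5 - 12*n^4 + 2*n^3 + 308*n^2 - 579*n + 280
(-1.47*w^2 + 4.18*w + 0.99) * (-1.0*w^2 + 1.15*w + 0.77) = 1.47*w^4 - 5.8705*w^3 + 2.6851*w^2 + 4.3571*w + 0.7623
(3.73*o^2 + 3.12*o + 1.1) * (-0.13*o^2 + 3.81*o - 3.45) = -0.4849*o^4 + 13.8057*o^3 - 1.1243*o^2 - 6.573*o - 3.795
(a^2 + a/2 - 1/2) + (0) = a^2 + a/2 - 1/2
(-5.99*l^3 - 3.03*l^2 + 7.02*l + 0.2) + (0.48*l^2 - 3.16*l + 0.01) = -5.99*l^3 - 2.55*l^2 + 3.86*l + 0.21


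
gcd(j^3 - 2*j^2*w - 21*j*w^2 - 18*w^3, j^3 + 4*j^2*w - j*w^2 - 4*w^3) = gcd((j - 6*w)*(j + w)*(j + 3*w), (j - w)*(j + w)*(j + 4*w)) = j + w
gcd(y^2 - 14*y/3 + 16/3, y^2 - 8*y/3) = y - 8/3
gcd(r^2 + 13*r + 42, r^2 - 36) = r + 6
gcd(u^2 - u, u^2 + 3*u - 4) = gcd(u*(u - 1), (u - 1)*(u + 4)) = u - 1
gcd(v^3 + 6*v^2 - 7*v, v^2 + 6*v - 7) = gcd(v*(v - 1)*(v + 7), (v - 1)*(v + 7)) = v^2 + 6*v - 7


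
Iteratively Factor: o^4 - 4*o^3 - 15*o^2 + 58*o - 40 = (o - 2)*(o^3 - 2*o^2 - 19*o + 20) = (o - 2)*(o + 4)*(o^2 - 6*o + 5) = (o - 5)*(o - 2)*(o + 4)*(o - 1)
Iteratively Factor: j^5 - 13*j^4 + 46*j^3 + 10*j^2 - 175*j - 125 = (j - 5)*(j^4 - 8*j^3 + 6*j^2 + 40*j + 25) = (j - 5)*(j + 1)*(j^3 - 9*j^2 + 15*j + 25) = (j - 5)^2*(j + 1)*(j^2 - 4*j - 5) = (j - 5)^2*(j + 1)^2*(j - 5)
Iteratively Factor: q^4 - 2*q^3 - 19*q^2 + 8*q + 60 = (q - 2)*(q^3 - 19*q - 30) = (q - 2)*(q + 2)*(q^2 - 2*q - 15) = (q - 5)*(q - 2)*(q + 2)*(q + 3)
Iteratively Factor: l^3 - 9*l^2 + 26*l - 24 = (l - 4)*(l^2 - 5*l + 6) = (l - 4)*(l - 3)*(l - 2)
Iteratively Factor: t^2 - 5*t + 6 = (t - 2)*(t - 3)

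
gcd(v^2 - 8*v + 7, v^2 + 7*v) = 1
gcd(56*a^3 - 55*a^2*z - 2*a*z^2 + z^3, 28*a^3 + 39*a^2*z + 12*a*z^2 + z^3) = 7*a + z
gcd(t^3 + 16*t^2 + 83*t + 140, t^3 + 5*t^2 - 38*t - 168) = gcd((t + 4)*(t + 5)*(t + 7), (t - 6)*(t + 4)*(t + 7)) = t^2 + 11*t + 28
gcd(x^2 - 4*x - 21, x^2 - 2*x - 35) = x - 7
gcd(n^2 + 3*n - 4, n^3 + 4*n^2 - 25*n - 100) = n + 4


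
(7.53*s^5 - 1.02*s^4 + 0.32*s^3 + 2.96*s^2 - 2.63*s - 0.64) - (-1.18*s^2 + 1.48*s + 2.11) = 7.53*s^5 - 1.02*s^4 + 0.32*s^3 + 4.14*s^2 - 4.11*s - 2.75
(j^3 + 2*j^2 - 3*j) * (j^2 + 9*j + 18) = j^5 + 11*j^4 + 33*j^3 + 9*j^2 - 54*j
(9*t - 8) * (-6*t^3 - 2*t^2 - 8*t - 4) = -54*t^4 + 30*t^3 - 56*t^2 + 28*t + 32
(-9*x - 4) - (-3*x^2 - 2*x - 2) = 3*x^2 - 7*x - 2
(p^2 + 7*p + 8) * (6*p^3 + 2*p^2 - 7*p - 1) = 6*p^5 + 44*p^4 + 55*p^3 - 34*p^2 - 63*p - 8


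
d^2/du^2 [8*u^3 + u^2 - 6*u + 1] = 48*u + 2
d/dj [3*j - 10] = 3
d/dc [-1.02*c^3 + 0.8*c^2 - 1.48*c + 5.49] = -3.06*c^2 + 1.6*c - 1.48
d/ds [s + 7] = 1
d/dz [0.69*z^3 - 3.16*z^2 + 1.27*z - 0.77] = 2.07*z^2 - 6.32*z + 1.27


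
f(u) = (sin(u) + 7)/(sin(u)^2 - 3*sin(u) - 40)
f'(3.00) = 0.01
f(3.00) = -0.18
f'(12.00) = -0.00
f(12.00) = -0.17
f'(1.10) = -0.01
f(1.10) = -0.19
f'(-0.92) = -0.00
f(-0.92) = -0.17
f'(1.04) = -0.01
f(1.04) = -0.19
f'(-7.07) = -0.00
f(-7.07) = -0.17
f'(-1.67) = 0.00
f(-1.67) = -0.17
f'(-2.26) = 0.00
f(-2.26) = -0.17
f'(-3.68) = 0.01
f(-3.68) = -0.18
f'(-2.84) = 0.01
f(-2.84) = -0.17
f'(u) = (-2*sin(u)*cos(u) + 3*cos(u))*(sin(u) + 7)/(sin(u)^2 - 3*sin(u) - 40)^2 + cos(u)/(sin(u)^2 - 3*sin(u) - 40)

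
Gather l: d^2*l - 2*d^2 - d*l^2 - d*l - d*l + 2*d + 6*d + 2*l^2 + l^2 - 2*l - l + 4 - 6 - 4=-2*d^2 + 8*d + l^2*(3 - d) + l*(d^2 - 2*d - 3) - 6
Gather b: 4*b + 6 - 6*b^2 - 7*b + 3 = -6*b^2 - 3*b + 9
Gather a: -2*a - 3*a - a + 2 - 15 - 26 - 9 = -6*a - 48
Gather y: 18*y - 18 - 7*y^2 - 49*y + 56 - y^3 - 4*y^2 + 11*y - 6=-y^3 - 11*y^2 - 20*y + 32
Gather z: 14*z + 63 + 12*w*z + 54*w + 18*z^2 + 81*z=54*w + 18*z^2 + z*(12*w + 95) + 63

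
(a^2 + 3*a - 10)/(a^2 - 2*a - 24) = (-a^2 - 3*a + 10)/(-a^2 + 2*a + 24)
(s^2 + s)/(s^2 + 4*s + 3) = s/(s + 3)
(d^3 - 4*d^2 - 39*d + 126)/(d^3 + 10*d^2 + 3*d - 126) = (d - 7)/(d + 7)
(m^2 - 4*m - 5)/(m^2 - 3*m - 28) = (-m^2 + 4*m + 5)/(-m^2 + 3*m + 28)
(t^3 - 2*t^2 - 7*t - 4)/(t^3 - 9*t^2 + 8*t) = (t^3 - 2*t^2 - 7*t - 4)/(t*(t^2 - 9*t + 8))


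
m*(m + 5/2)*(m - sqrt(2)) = m^3 - sqrt(2)*m^2 + 5*m^2/2 - 5*sqrt(2)*m/2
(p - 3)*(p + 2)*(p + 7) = p^3 + 6*p^2 - 13*p - 42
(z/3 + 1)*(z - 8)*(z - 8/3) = z^3/3 - 23*z^2/9 - 32*z/9 + 64/3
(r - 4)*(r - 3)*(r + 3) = r^3 - 4*r^2 - 9*r + 36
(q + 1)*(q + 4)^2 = q^3 + 9*q^2 + 24*q + 16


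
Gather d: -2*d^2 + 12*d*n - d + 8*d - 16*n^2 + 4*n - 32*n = -2*d^2 + d*(12*n + 7) - 16*n^2 - 28*n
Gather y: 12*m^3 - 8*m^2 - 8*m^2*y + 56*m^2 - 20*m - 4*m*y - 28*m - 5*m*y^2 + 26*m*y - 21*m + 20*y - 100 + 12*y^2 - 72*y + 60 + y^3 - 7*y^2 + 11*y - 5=12*m^3 + 48*m^2 - 69*m + y^3 + y^2*(5 - 5*m) + y*(-8*m^2 + 22*m - 41) - 45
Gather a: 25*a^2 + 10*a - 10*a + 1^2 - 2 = 25*a^2 - 1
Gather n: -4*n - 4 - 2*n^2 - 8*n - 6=-2*n^2 - 12*n - 10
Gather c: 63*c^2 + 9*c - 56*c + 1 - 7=63*c^2 - 47*c - 6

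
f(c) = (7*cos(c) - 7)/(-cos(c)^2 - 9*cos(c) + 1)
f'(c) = (-2*sin(c)*cos(c) - 9*sin(c))*(7*cos(c) - 7)/(-cos(c)^2 - 9*cos(c) + 1)^2 - 7*sin(c)/(-cos(c)^2 - 9*cos(c) + 1)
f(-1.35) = 5.36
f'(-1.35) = -55.18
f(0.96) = 0.66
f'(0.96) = 2.51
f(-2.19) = -1.88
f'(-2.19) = -1.07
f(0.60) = 0.17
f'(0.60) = 0.70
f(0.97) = 0.69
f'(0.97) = 2.62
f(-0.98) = 0.72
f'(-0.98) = -2.74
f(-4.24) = -2.08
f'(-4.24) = 1.80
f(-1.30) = 3.47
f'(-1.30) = -26.10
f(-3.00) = -1.56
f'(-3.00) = -0.06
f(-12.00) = 0.15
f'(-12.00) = 0.63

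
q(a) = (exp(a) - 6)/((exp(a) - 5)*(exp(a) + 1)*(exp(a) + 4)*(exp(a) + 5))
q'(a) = -(exp(a) - 6)*exp(a)/((exp(a) - 5)*(exp(a) + 1)*(exp(a) + 4)*(exp(a) + 5)^2) - (exp(a) - 6)*exp(a)/((exp(a) - 5)*(exp(a) + 1)*(exp(a) + 4)^2*(exp(a) + 5)) - (exp(a) - 6)*exp(a)/((exp(a) - 5)*(exp(a) + 1)^2*(exp(a) + 4)*(exp(a) + 5)) - (exp(a) - 6)*exp(a)/((exp(a) - 5)^2*(exp(a) + 1)*(exp(a) + 4)*(exp(a) + 5)) + exp(a)/((exp(a) - 5)*(exp(a) + 1)*(exp(a) + 4)*(exp(a) + 5))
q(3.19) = 0.00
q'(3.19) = -0.00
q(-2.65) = 0.05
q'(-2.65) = -0.01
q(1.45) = 0.01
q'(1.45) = 0.01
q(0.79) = 0.01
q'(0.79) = -0.01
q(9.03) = 0.00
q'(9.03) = -0.00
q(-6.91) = 0.06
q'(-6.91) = -0.00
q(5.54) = 0.00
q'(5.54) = -0.00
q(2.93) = 0.00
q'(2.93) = -0.00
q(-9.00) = 0.06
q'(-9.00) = 0.00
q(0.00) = 0.02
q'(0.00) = -0.02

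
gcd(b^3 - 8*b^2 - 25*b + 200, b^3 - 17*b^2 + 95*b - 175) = b - 5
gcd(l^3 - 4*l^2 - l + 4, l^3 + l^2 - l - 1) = l^2 - 1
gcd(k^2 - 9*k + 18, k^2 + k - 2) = 1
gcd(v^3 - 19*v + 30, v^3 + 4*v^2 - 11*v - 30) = v^2 + 2*v - 15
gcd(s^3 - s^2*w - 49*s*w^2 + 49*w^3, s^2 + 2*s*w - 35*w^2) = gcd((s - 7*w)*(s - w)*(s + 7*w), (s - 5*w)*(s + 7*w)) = s + 7*w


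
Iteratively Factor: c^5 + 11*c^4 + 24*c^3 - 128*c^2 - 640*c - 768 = (c + 4)*(c^4 + 7*c^3 - 4*c^2 - 112*c - 192) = (c + 3)*(c + 4)*(c^3 + 4*c^2 - 16*c - 64) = (c + 3)*(c + 4)^2*(c^2 - 16) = (c - 4)*(c + 3)*(c + 4)^2*(c + 4)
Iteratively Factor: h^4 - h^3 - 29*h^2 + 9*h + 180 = (h + 3)*(h^3 - 4*h^2 - 17*h + 60) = (h - 5)*(h + 3)*(h^2 + h - 12) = (h - 5)*(h - 3)*(h + 3)*(h + 4)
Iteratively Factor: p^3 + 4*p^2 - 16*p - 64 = (p + 4)*(p^2 - 16) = (p - 4)*(p + 4)*(p + 4)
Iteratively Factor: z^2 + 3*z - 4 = (z + 4)*(z - 1)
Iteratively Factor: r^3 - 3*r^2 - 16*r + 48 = (r - 4)*(r^2 + r - 12) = (r - 4)*(r + 4)*(r - 3)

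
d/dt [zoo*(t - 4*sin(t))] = zoo*(cos(t) + 1)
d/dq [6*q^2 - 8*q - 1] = 12*q - 8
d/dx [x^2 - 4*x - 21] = 2*x - 4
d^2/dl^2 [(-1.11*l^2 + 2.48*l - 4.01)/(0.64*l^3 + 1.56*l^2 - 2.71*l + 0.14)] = (-0.909312*l^6 + 6.094848*l^5 - 16.404864*l^4 - 51.376952*l^3 - 18.034704*l^2 + 100.62204*l - 55.309802)/(0.262144*l^9 + 1.916928*l^8 + 1.342464*l^7 - 12.265536*l^6 - 4.84584*l^5 + 33.935604*l^4 - 23.416063*l^3 + 3.17625*l^2 - 0.159348*l + 0.002744)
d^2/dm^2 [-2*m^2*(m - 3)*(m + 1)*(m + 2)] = -40*m^3 + 84*m + 24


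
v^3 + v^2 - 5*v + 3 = (v - 1)^2*(v + 3)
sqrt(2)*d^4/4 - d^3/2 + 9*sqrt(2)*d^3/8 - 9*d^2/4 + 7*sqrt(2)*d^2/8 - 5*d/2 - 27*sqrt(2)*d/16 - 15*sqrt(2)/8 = (d/2 + 1)*(d + 5/2)*(d - 3*sqrt(2)/2)*(sqrt(2)*d/2 + 1/2)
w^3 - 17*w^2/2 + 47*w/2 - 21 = (w - 7/2)*(w - 3)*(w - 2)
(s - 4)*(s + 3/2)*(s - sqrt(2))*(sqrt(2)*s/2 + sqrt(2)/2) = sqrt(2)*s^4/2 - 3*sqrt(2)*s^3/4 - s^3 - 17*sqrt(2)*s^2/4 + 3*s^2/2 - 3*sqrt(2)*s + 17*s/2 + 6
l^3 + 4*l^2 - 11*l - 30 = (l - 3)*(l + 2)*(l + 5)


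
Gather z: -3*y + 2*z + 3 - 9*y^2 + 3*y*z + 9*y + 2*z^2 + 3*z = -9*y^2 + 6*y + 2*z^2 + z*(3*y + 5) + 3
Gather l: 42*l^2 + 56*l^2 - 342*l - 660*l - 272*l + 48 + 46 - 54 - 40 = 98*l^2 - 1274*l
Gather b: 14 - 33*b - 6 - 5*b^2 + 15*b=-5*b^2 - 18*b + 8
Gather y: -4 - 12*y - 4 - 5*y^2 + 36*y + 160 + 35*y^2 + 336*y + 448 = 30*y^2 + 360*y + 600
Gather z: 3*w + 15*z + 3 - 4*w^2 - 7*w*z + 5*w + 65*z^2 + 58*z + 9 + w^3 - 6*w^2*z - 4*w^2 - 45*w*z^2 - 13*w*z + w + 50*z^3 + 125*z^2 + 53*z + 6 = w^3 - 8*w^2 + 9*w + 50*z^3 + z^2*(190 - 45*w) + z*(-6*w^2 - 20*w + 126) + 18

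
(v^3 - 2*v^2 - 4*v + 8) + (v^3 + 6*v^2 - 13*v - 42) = 2*v^3 + 4*v^2 - 17*v - 34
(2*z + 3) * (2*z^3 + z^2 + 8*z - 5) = 4*z^4 + 8*z^3 + 19*z^2 + 14*z - 15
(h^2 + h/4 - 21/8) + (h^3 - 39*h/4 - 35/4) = h^3 + h^2 - 19*h/2 - 91/8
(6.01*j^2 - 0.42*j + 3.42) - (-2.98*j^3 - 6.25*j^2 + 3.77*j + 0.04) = 2.98*j^3 + 12.26*j^2 - 4.19*j + 3.38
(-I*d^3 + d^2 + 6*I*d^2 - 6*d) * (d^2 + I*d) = -I*d^5 + 2*d^4 + 6*I*d^4 - 12*d^3 + I*d^3 - 6*I*d^2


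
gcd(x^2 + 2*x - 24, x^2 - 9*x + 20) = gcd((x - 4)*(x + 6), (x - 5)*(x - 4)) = x - 4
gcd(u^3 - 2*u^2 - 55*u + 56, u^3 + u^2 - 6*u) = 1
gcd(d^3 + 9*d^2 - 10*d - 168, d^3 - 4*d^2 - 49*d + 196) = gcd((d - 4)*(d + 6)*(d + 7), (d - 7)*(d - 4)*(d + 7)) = d^2 + 3*d - 28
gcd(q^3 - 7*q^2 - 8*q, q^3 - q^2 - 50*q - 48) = q^2 - 7*q - 8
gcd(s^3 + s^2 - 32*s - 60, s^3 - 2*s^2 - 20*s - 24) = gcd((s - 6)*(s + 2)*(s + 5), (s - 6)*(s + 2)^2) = s^2 - 4*s - 12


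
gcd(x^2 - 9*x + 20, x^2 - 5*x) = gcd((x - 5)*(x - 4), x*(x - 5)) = x - 5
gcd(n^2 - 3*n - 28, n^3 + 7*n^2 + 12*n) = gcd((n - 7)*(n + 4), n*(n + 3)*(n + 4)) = n + 4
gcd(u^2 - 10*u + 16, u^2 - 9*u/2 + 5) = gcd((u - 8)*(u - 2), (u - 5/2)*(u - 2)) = u - 2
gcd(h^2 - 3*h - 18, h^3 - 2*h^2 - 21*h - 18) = h^2 - 3*h - 18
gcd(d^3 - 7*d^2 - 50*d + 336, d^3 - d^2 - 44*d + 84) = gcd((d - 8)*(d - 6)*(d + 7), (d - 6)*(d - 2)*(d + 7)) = d^2 + d - 42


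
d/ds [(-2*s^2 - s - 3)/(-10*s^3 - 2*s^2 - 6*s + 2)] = 5*(-s^4 - s^3 - 4*s^2 - s - 1)/(25*s^6 + 10*s^5 + 31*s^4 - 4*s^3 + 7*s^2 - 6*s + 1)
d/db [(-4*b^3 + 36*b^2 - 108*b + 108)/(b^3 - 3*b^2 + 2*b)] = 8*(-3*b^4 + 25*b^3 - 72*b^2 + 81*b - 27)/(b^2*(b^4 - 6*b^3 + 13*b^2 - 12*b + 4))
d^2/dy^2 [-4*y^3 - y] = -24*y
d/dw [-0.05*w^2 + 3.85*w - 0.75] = 3.85 - 0.1*w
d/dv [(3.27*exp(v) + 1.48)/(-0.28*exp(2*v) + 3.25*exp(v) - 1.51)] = (0.9156*exp(2*v) + 0.828799999999999*exp(v) - 9.7477)*exp(v)/(0.0784*exp(4*v) - 1.82*exp(3*v) + 11.4081*exp(2*v) - 9.815*exp(v) + 2.2801)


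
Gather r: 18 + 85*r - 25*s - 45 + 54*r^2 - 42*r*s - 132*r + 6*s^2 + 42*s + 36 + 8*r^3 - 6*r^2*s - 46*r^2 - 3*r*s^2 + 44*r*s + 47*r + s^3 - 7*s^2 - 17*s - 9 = 8*r^3 + r^2*(8 - 6*s) + r*(-3*s^2 + 2*s) + s^3 - s^2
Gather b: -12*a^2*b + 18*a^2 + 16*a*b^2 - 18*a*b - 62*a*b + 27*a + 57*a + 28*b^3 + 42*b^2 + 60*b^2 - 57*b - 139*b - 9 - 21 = 18*a^2 + 84*a + 28*b^3 + b^2*(16*a + 102) + b*(-12*a^2 - 80*a - 196) - 30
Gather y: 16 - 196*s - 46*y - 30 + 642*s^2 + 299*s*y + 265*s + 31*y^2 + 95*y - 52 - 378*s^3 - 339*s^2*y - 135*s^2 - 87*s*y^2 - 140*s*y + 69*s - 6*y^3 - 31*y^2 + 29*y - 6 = -378*s^3 + 507*s^2 - 87*s*y^2 + 138*s - 6*y^3 + y*(-339*s^2 + 159*s + 78) - 72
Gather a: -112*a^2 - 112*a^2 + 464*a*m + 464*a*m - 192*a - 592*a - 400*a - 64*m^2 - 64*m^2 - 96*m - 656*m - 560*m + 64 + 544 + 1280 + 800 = -224*a^2 + a*(928*m - 1184) - 128*m^2 - 1312*m + 2688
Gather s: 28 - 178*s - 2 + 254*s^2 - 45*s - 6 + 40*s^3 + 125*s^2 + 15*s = 40*s^3 + 379*s^2 - 208*s + 20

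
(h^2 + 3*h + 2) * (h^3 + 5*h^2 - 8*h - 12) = h^5 + 8*h^4 + 9*h^3 - 26*h^2 - 52*h - 24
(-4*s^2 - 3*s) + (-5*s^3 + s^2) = -5*s^3 - 3*s^2 - 3*s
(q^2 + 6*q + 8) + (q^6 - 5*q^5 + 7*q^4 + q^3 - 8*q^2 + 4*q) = q^6 - 5*q^5 + 7*q^4 + q^3 - 7*q^2 + 10*q + 8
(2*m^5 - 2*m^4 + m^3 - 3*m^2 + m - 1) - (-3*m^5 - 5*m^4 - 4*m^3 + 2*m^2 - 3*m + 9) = 5*m^5 + 3*m^4 + 5*m^3 - 5*m^2 + 4*m - 10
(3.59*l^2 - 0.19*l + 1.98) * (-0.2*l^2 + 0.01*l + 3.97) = -0.718*l^4 + 0.0739*l^3 + 13.8544*l^2 - 0.7345*l + 7.8606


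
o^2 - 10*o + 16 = (o - 8)*(o - 2)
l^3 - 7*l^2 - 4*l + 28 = (l - 7)*(l - 2)*(l + 2)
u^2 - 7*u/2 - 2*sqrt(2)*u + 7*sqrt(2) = (u - 7/2)*(u - 2*sqrt(2))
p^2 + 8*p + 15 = (p + 3)*(p + 5)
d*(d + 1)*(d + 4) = d^3 + 5*d^2 + 4*d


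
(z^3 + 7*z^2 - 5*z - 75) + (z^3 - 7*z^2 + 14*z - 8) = 2*z^3 + 9*z - 83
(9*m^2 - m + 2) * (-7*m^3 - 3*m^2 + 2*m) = -63*m^5 - 20*m^4 + 7*m^3 - 8*m^2 + 4*m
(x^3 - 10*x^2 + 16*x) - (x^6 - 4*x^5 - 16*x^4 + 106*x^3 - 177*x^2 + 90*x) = -x^6 + 4*x^5 + 16*x^4 - 105*x^3 + 167*x^2 - 74*x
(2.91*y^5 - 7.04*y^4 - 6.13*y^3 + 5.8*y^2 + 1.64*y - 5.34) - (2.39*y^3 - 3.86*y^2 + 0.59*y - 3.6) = 2.91*y^5 - 7.04*y^4 - 8.52*y^3 + 9.66*y^2 + 1.05*y - 1.74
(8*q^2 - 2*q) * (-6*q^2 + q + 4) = -48*q^4 + 20*q^3 + 30*q^2 - 8*q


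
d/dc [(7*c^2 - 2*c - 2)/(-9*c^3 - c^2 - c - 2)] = (63*c^4 - 36*c^3 - 63*c^2 - 32*c + 2)/(81*c^6 + 18*c^5 + 19*c^4 + 38*c^3 + 5*c^2 + 4*c + 4)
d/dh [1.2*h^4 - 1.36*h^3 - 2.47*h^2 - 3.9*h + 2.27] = 4.8*h^3 - 4.08*h^2 - 4.94*h - 3.9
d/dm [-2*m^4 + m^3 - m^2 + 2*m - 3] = -8*m^3 + 3*m^2 - 2*m + 2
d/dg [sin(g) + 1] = cos(g)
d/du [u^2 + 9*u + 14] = 2*u + 9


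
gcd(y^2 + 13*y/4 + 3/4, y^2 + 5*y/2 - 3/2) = y + 3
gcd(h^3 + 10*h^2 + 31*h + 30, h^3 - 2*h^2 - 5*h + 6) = h + 2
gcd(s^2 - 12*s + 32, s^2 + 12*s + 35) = 1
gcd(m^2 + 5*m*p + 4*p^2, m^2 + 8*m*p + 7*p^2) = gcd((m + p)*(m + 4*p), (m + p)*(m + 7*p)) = m + p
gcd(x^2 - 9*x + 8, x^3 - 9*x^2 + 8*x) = x^2 - 9*x + 8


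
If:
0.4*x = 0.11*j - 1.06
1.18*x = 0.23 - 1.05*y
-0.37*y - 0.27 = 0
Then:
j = 12.71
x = 0.84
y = -0.73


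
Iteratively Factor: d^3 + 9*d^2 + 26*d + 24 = (d + 3)*(d^2 + 6*d + 8) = (d + 3)*(d + 4)*(d + 2)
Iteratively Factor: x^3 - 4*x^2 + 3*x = (x - 1)*(x^2 - 3*x) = x*(x - 1)*(x - 3)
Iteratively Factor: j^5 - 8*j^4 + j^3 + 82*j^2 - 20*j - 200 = (j + 2)*(j^4 - 10*j^3 + 21*j^2 + 40*j - 100) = (j + 2)^2*(j^3 - 12*j^2 + 45*j - 50) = (j - 5)*(j + 2)^2*(j^2 - 7*j + 10) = (j - 5)*(j - 2)*(j + 2)^2*(j - 5)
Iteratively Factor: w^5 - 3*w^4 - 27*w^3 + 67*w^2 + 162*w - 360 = (w + 4)*(w^4 - 7*w^3 + w^2 + 63*w - 90) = (w - 5)*(w + 4)*(w^3 - 2*w^2 - 9*w + 18) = (w - 5)*(w + 3)*(w + 4)*(w^2 - 5*w + 6) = (w - 5)*(w - 3)*(w + 3)*(w + 4)*(w - 2)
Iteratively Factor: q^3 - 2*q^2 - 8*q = (q - 4)*(q^2 + 2*q) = (q - 4)*(q + 2)*(q)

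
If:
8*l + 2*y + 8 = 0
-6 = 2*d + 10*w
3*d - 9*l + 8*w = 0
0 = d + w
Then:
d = 3/4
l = -5/12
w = -3/4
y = -7/3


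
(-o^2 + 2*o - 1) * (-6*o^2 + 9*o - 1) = 6*o^4 - 21*o^3 + 25*o^2 - 11*o + 1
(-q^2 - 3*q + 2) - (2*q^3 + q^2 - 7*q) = -2*q^3 - 2*q^2 + 4*q + 2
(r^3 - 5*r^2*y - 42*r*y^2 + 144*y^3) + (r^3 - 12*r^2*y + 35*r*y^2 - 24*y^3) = 2*r^3 - 17*r^2*y - 7*r*y^2 + 120*y^3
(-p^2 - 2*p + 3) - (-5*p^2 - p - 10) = 4*p^2 - p + 13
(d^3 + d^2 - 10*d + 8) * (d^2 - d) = d^5 - 11*d^3 + 18*d^2 - 8*d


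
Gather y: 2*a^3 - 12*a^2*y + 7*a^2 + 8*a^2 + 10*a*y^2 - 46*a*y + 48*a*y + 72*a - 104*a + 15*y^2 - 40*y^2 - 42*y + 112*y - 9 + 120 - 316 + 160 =2*a^3 + 15*a^2 - 32*a + y^2*(10*a - 25) + y*(-12*a^2 + 2*a + 70) - 45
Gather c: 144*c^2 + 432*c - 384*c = 144*c^2 + 48*c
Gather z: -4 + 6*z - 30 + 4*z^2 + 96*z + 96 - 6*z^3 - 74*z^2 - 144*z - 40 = -6*z^3 - 70*z^2 - 42*z + 22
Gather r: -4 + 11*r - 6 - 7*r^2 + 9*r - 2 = -7*r^2 + 20*r - 12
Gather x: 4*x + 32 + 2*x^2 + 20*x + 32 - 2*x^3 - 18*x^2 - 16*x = -2*x^3 - 16*x^2 + 8*x + 64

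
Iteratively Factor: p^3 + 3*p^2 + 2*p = (p + 2)*(p^2 + p) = (p + 1)*(p + 2)*(p)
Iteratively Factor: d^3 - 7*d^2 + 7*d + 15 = (d + 1)*(d^2 - 8*d + 15) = (d - 5)*(d + 1)*(d - 3)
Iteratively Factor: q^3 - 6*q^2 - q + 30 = (q + 2)*(q^2 - 8*q + 15) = (q - 3)*(q + 2)*(q - 5)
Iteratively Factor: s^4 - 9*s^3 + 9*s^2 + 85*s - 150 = (s - 5)*(s^3 - 4*s^2 - 11*s + 30) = (s - 5)*(s + 3)*(s^2 - 7*s + 10) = (s - 5)*(s - 2)*(s + 3)*(s - 5)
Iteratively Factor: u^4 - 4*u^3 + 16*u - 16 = (u - 2)*(u^3 - 2*u^2 - 4*u + 8) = (u - 2)^2*(u^2 - 4) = (u - 2)^3*(u + 2)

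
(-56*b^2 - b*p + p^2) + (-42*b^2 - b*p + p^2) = -98*b^2 - 2*b*p + 2*p^2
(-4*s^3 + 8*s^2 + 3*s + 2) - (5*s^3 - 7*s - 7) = -9*s^3 + 8*s^2 + 10*s + 9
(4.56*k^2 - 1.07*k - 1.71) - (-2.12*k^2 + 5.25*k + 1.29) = 6.68*k^2 - 6.32*k - 3.0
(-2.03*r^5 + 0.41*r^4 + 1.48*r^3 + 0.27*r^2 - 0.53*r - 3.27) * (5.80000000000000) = -11.774*r^5 + 2.378*r^4 + 8.584*r^3 + 1.566*r^2 - 3.074*r - 18.966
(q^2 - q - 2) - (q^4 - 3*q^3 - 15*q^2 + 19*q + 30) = -q^4 + 3*q^3 + 16*q^2 - 20*q - 32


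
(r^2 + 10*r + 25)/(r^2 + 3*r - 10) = (r + 5)/(r - 2)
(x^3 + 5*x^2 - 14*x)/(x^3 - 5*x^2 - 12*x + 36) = x*(x + 7)/(x^2 - 3*x - 18)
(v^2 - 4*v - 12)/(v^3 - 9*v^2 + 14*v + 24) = (v + 2)/(v^2 - 3*v - 4)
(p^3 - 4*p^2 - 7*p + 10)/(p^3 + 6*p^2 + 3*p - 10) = (p - 5)/(p + 5)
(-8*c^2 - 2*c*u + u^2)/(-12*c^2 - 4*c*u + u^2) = (-4*c + u)/(-6*c + u)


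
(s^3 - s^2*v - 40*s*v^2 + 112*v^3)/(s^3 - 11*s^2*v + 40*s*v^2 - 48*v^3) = (s + 7*v)/(s - 3*v)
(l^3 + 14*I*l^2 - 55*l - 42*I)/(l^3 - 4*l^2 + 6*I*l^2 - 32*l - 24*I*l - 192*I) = (l^2 + 8*I*l - 7)/(l^2 - 4*l - 32)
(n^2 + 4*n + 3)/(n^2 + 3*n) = (n + 1)/n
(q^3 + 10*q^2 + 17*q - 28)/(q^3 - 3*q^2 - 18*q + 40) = (q^2 + 6*q - 7)/(q^2 - 7*q + 10)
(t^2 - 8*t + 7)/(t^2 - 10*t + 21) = (t - 1)/(t - 3)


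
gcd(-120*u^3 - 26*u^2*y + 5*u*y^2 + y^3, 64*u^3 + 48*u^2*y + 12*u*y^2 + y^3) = 4*u + y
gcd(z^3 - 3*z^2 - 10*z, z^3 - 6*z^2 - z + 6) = 1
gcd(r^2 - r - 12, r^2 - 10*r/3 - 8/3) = r - 4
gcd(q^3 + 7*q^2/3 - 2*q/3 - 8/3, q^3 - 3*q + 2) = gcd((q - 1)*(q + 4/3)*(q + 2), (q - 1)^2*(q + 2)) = q^2 + q - 2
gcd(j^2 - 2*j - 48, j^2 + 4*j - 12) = j + 6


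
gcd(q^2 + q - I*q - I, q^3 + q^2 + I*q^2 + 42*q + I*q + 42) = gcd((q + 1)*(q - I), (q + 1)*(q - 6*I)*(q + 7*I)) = q + 1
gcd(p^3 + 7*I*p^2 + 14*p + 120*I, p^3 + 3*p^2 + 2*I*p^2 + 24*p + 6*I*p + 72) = p^2 + 2*I*p + 24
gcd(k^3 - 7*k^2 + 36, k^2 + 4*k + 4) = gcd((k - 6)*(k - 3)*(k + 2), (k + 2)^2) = k + 2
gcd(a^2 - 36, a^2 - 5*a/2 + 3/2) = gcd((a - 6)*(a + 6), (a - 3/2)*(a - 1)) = 1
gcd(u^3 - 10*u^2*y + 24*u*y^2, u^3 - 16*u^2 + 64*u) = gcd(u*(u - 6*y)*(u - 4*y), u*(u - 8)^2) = u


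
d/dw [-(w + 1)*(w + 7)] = -2*w - 8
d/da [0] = 0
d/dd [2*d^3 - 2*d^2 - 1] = 2*d*(3*d - 2)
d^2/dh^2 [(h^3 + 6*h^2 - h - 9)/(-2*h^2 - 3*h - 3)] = 2*(37*h^3 + 189*h^2 + 117*h - 36)/(8*h^6 + 36*h^5 + 90*h^4 + 135*h^3 + 135*h^2 + 81*h + 27)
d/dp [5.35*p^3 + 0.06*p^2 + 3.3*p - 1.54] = 16.05*p^2 + 0.12*p + 3.3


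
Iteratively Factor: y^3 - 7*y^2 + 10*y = (y - 5)*(y^2 - 2*y) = y*(y - 5)*(y - 2)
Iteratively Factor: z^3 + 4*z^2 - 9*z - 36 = (z - 3)*(z^2 + 7*z + 12) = (z - 3)*(z + 3)*(z + 4)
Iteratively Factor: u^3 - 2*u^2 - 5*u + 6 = (u - 3)*(u^2 + u - 2) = (u - 3)*(u + 2)*(u - 1)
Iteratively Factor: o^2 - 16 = (o + 4)*(o - 4)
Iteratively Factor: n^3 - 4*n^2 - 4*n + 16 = (n + 2)*(n^2 - 6*n + 8) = (n - 4)*(n + 2)*(n - 2)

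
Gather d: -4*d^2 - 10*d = -4*d^2 - 10*d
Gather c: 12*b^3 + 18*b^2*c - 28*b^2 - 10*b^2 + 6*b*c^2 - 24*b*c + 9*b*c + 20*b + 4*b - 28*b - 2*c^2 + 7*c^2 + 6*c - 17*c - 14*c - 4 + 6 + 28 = 12*b^3 - 38*b^2 - 4*b + c^2*(6*b + 5) + c*(18*b^2 - 15*b - 25) + 30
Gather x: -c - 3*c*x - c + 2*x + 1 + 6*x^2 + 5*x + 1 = -2*c + 6*x^2 + x*(7 - 3*c) + 2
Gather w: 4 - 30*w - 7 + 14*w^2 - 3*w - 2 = 14*w^2 - 33*w - 5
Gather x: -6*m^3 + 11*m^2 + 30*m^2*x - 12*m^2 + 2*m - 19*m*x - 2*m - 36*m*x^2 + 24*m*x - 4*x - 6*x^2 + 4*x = -6*m^3 - m^2 + x^2*(-36*m - 6) + x*(30*m^2 + 5*m)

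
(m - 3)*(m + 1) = m^2 - 2*m - 3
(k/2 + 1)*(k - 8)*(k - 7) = k^3/2 - 13*k^2/2 + 13*k + 56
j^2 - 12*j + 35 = (j - 7)*(j - 5)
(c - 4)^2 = c^2 - 8*c + 16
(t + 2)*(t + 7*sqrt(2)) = t^2 + 2*t + 7*sqrt(2)*t + 14*sqrt(2)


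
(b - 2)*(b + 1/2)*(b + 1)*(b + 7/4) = b^4 + 5*b^3/4 - 27*b^2/8 - 43*b/8 - 7/4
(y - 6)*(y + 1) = y^2 - 5*y - 6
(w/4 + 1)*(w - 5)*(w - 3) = w^3/4 - w^2 - 17*w/4 + 15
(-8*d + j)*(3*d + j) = -24*d^2 - 5*d*j + j^2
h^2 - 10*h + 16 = (h - 8)*(h - 2)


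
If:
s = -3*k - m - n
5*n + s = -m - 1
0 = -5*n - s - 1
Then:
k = 1/15 - 4*s/15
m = 0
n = -s/5 - 1/5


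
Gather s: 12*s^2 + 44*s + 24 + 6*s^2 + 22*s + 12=18*s^2 + 66*s + 36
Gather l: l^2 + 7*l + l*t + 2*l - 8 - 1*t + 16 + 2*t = l^2 + l*(t + 9) + t + 8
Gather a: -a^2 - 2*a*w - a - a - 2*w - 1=-a^2 + a*(-2*w - 2) - 2*w - 1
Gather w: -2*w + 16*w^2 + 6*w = 16*w^2 + 4*w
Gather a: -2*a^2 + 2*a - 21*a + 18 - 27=-2*a^2 - 19*a - 9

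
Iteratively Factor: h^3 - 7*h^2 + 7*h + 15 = (h + 1)*(h^2 - 8*h + 15) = (h - 3)*(h + 1)*(h - 5)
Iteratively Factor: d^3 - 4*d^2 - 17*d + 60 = (d - 3)*(d^2 - d - 20) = (d - 3)*(d + 4)*(d - 5)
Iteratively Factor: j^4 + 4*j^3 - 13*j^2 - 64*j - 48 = (j + 1)*(j^3 + 3*j^2 - 16*j - 48) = (j + 1)*(j + 3)*(j^2 - 16) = (j - 4)*(j + 1)*(j + 3)*(j + 4)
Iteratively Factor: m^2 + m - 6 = (m - 2)*(m + 3)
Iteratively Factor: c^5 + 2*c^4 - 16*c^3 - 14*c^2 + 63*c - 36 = (c - 1)*(c^4 + 3*c^3 - 13*c^2 - 27*c + 36) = (c - 1)*(c + 3)*(c^3 - 13*c + 12) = (c - 1)^2*(c + 3)*(c^2 + c - 12) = (c - 3)*(c - 1)^2*(c + 3)*(c + 4)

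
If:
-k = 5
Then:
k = -5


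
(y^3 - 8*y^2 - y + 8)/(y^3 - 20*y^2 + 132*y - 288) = (y^2 - 1)/(y^2 - 12*y + 36)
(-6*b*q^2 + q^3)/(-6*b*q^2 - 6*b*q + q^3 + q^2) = q/(q + 1)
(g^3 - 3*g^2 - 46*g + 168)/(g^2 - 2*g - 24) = (g^2 + 3*g - 28)/(g + 4)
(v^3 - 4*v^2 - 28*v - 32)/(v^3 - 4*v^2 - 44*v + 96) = (v^2 + 4*v + 4)/(v^2 + 4*v - 12)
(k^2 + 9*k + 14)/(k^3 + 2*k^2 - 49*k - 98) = 1/(k - 7)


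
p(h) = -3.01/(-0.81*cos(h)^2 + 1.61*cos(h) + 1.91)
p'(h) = -3.01*(-1.62*sin(h)*cos(h) + 1.61*sin(h))/(-0.81*cos(h)^2 + 1.61*cos(h) + 1.91)^2 = (4.8762*cos(h) - 4.8461)*sin(h)/(-0.81*cos(h)^2 + 1.61*cos(h) + 1.91)^2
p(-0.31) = -1.11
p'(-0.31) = 0.01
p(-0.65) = -1.12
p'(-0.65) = 0.08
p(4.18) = -3.40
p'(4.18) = 8.07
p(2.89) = 7.36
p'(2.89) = -14.23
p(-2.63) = 27.43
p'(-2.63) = 369.93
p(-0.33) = -1.11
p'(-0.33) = 0.01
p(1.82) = -2.06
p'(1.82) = -2.74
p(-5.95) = -1.11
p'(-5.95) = -0.01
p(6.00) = -1.11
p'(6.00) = 0.01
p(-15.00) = -13.72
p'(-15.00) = 115.48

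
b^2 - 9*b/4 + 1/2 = (b - 2)*(b - 1/4)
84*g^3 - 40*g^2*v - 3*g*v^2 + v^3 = (-7*g + v)*(-2*g + v)*(6*g + v)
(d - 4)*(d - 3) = d^2 - 7*d + 12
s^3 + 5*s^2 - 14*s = s*(s - 2)*(s + 7)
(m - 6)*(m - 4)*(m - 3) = m^3 - 13*m^2 + 54*m - 72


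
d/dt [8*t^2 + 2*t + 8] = 16*t + 2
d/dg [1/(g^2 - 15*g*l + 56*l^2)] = (-2*g + 15*l)/(g^2 - 15*g*l + 56*l^2)^2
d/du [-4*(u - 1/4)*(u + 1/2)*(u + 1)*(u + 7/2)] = -16*u^3 - 57*u^2 - 36*u - 5/4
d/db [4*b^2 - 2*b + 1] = 8*b - 2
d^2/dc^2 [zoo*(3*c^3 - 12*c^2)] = zoo*(c + 1)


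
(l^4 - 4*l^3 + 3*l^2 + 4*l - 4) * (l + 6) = l^5 + 2*l^4 - 21*l^3 + 22*l^2 + 20*l - 24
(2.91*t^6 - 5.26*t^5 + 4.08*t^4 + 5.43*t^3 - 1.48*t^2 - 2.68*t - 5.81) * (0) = 0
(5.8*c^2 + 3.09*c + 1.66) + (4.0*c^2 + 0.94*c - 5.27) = 9.8*c^2 + 4.03*c - 3.61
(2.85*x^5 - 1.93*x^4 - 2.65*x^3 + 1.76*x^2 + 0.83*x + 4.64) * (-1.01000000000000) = -2.8785*x^5 + 1.9493*x^4 + 2.6765*x^3 - 1.7776*x^2 - 0.8383*x - 4.6864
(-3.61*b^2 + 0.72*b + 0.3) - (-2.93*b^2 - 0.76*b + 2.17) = -0.68*b^2 + 1.48*b - 1.87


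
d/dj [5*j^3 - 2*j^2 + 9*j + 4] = 15*j^2 - 4*j + 9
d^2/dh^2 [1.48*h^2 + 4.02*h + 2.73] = 2.96000000000000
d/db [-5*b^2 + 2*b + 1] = 2 - 10*b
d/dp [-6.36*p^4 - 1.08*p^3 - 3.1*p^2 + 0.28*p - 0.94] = -25.44*p^3 - 3.24*p^2 - 6.2*p + 0.28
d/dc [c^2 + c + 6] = 2*c + 1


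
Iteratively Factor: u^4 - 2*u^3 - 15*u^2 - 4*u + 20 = (u + 2)*(u^3 - 4*u^2 - 7*u + 10) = (u - 5)*(u + 2)*(u^2 + u - 2) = (u - 5)*(u - 1)*(u + 2)*(u + 2)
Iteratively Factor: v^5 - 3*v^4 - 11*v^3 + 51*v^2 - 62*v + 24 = (v - 1)*(v^4 - 2*v^3 - 13*v^2 + 38*v - 24) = (v - 2)*(v - 1)*(v^3 - 13*v + 12) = (v - 3)*(v - 2)*(v - 1)*(v^2 + 3*v - 4) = (v - 3)*(v - 2)*(v - 1)*(v + 4)*(v - 1)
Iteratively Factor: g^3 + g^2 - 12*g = (g)*(g^2 + g - 12) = g*(g + 4)*(g - 3)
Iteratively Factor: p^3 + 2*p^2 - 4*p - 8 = (p - 2)*(p^2 + 4*p + 4) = (p - 2)*(p + 2)*(p + 2)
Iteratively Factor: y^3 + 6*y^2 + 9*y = (y + 3)*(y^2 + 3*y) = (y + 3)^2*(y)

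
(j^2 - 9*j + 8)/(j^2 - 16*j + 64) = (j - 1)/(j - 8)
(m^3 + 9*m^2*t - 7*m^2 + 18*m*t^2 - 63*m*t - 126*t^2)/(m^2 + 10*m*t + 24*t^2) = (m^2 + 3*m*t - 7*m - 21*t)/(m + 4*t)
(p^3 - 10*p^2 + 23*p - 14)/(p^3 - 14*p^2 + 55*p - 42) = (p - 2)/(p - 6)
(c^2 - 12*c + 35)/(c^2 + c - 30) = (c - 7)/(c + 6)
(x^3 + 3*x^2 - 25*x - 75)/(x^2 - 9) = (x^2 - 25)/(x - 3)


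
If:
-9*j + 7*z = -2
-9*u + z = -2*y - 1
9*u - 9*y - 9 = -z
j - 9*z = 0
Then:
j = 9/37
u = -46/333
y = -42/37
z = 1/37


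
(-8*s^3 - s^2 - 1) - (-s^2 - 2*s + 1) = -8*s^3 + 2*s - 2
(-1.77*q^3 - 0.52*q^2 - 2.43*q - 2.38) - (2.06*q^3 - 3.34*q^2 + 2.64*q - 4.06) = -3.83*q^3 + 2.82*q^2 - 5.07*q + 1.68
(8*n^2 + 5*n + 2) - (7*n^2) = n^2 + 5*n + 2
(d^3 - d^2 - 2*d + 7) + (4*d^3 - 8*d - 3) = 5*d^3 - d^2 - 10*d + 4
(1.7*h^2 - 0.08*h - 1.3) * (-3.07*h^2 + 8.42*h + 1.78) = -5.219*h^4 + 14.5596*h^3 + 6.3434*h^2 - 11.0884*h - 2.314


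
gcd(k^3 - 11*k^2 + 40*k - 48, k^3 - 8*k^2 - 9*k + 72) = k - 3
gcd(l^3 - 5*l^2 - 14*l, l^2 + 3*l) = l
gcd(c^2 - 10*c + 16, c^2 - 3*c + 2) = c - 2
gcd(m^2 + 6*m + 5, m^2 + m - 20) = m + 5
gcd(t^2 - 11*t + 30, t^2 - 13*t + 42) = t - 6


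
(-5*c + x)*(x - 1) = -5*c*x + 5*c + x^2 - x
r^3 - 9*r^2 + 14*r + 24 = (r - 6)*(r - 4)*(r + 1)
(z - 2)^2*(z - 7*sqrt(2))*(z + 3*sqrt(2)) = z^4 - 4*sqrt(2)*z^3 - 4*z^3 - 38*z^2 + 16*sqrt(2)*z^2 - 16*sqrt(2)*z + 168*z - 168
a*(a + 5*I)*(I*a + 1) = I*a^3 - 4*a^2 + 5*I*a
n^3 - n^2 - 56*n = n*(n - 8)*(n + 7)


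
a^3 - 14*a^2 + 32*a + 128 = (a - 8)^2*(a + 2)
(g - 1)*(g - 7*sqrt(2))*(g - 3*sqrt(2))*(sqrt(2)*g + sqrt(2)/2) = sqrt(2)*g^4 - 20*g^3 - sqrt(2)*g^3/2 + 10*g^2 + 83*sqrt(2)*g^2/2 - 21*sqrt(2)*g + 10*g - 21*sqrt(2)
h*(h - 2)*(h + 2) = h^3 - 4*h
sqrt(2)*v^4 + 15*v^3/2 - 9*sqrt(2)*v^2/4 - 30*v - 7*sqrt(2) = (v - 2)*(v + 2)*(v + 7*sqrt(2)/2)*(sqrt(2)*v + 1/2)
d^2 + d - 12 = (d - 3)*(d + 4)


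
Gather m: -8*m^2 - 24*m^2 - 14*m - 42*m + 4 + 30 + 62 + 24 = -32*m^2 - 56*m + 120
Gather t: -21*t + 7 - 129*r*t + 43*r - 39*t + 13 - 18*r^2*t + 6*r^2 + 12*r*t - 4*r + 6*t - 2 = 6*r^2 + 39*r + t*(-18*r^2 - 117*r - 54) + 18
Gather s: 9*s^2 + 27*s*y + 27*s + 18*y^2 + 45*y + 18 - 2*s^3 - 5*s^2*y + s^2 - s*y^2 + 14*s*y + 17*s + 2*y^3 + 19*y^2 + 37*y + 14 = -2*s^3 + s^2*(10 - 5*y) + s*(-y^2 + 41*y + 44) + 2*y^3 + 37*y^2 + 82*y + 32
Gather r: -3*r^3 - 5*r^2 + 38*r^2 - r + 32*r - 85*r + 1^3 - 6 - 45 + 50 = -3*r^3 + 33*r^2 - 54*r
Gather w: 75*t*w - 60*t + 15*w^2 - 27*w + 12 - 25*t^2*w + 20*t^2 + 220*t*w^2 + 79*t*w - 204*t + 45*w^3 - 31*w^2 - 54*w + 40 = 20*t^2 - 264*t + 45*w^3 + w^2*(220*t - 16) + w*(-25*t^2 + 154*t - 81) + 52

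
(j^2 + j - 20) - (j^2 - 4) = j - 16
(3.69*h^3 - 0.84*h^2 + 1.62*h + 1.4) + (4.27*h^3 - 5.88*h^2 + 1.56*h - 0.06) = 7.96*h^3 - 6.72*h^2 + 3.18*h + 1.34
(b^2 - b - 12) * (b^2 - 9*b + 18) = b^4 - 10*b^3 + 15*b^2 + 90*b - 216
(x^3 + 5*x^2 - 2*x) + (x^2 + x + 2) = x^3 + 6*x^2 - x + 2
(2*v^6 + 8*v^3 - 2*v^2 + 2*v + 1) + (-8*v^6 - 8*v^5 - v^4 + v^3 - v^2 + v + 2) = -6*v^6 - 8*v^5 - v^4 + 9*v^3 - 3*v^2 + 3*v + 3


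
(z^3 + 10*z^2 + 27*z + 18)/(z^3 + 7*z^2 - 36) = (z + 1)/(z - 2)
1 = 1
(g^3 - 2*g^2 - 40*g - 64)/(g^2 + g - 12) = (g^2 - 6*g - 16)/(g - 3)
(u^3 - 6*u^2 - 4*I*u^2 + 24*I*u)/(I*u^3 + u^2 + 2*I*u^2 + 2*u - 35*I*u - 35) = u*(-I*u^2 + 2*u*(-2 + 3*I) + 24)/(u^3 + u^2*(2 - I) - u*(35 + 2*I) + 35*I)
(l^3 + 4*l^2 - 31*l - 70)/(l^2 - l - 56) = (l^2 - 3*l - 10)/(l - 8)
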